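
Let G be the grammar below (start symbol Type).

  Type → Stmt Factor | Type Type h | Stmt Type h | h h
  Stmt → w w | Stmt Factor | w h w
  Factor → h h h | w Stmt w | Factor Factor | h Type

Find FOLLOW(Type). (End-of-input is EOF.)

Type is the start symbol, so EOF ∈ FOLLOW(Type).
In Type → Type Type h: add FIRST(Type h) = { h, w }.
In Type → Type Type h: add FIRST(h) = { h }.
In Type → Stmt Type h: add FIRST(h) = { h }.
In Factor → h Type: Type is at the end, add FOLLOW(Factor) = { EOF, h, w }.
Union: FOLLOW(Type) = { EOF, h, w }.

{ EOF, h, w }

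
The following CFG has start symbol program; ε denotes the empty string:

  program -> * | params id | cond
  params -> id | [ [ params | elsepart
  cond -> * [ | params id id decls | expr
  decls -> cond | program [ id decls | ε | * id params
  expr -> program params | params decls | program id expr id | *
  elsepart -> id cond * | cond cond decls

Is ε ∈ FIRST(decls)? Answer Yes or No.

decls has an ε-production, so decls ⇒ ε.

Yes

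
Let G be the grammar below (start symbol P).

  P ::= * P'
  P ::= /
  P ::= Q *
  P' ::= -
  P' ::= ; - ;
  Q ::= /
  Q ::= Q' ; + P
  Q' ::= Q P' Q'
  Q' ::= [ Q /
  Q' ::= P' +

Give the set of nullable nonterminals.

No nonterminal has an empty production or an RHS whose symbols are all nullable.

{ } (none)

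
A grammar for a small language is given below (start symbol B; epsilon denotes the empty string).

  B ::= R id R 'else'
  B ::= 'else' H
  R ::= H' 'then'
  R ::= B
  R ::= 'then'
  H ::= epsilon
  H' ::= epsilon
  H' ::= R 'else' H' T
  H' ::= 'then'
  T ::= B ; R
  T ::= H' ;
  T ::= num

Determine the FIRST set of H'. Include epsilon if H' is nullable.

H' ::= epsilon contributes epsilon.
From H' ::= R 'else' H' T: add FIRST(R) = { 'else', 'then' }.
H' ::= 'then' contributes {'then'}.
Union: FIRST(H') = { 'else', 'then', epsilon }.

{ 'else', 'then', epsilon }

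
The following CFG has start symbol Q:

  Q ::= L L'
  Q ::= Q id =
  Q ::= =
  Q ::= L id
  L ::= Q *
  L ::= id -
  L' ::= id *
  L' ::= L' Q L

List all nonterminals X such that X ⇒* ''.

{ } (none)

No nonterminal has an empty production or an RHS whose symbols are all nullable.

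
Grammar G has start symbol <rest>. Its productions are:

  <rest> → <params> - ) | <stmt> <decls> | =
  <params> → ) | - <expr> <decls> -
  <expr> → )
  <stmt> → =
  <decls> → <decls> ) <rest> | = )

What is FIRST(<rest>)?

{ ), -, = }

From <rest> → <params> - ): add FIRST(<params>) = { ), - }.
From <rest> → <stmt> <decls>: add FIRST(<stmt>) = { = }.
<rest> → = contributes {=}.
Union: FIRST(<rest>) = { ), -, = }.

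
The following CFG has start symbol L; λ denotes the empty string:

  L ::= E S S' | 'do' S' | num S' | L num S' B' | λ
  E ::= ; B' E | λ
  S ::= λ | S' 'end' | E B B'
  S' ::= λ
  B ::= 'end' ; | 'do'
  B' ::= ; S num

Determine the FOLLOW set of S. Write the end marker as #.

In L ::= E S S': add FIRST(S')\{λ} = {  }.
  Since S' is nullable, also add FOLLOW(L) = { #, num }.
In B' ::= ; S num: add FIRST(num) = { num }.
Union: FOLLOW(S) = { #, num }.

{ #, num }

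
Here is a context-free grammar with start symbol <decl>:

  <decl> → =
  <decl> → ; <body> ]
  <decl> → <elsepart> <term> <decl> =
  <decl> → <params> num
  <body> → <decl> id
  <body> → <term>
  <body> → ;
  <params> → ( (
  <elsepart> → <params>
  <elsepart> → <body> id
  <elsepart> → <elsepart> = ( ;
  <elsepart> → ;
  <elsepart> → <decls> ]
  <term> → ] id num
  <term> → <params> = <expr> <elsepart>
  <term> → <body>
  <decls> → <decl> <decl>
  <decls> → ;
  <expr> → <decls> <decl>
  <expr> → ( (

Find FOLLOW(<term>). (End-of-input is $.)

In <decl> → <elsepart> <term> <decl> =: add FIRST(<decl> =) = { (, ;, =, ] }.
In <body> → <term>: <term> is at the end, add FOLLOW(<body>) = { (, ;, =, ], id }.
Union: FOLLOW(<term>) = { (, ;, =, ], id }.

{ (, ;, =, ], id }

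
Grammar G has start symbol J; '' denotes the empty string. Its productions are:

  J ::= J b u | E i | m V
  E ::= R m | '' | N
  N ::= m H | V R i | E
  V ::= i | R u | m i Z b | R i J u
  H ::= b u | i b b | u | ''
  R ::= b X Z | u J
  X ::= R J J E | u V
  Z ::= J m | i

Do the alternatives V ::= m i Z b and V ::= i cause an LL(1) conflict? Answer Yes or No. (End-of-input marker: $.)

No

FIRST(m i Z b) = { m } and FIRST(i) = { i }.
The FIRST sets are disjoint and neither alternative is nullable — no conflict.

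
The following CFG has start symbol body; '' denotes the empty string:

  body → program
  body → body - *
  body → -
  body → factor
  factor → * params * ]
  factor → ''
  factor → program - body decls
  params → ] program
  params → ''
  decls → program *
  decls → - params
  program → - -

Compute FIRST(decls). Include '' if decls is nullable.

From decls → program *: add FIRST(program) = { - }.
decls → - params contributes {-}.
Union: FIRST(decls) = { - }.

{ - }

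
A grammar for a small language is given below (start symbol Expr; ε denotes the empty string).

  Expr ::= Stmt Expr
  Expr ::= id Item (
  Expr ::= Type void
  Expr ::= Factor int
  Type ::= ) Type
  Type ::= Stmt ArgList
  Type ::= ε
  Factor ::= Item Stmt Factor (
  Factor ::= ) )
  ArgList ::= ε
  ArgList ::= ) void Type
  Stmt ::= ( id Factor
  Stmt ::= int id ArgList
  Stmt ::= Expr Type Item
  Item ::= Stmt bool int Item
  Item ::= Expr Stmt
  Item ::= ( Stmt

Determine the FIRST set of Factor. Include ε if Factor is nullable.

{ (, ), id, int, void }

From Factor ::= Item Stmt Factor (: add FIRST(Item) = { (, ), id, int, void }.
Factor ::= ) ) contributes {)}.
Union: FIRST(Factor) = { (, ), id, int, void }.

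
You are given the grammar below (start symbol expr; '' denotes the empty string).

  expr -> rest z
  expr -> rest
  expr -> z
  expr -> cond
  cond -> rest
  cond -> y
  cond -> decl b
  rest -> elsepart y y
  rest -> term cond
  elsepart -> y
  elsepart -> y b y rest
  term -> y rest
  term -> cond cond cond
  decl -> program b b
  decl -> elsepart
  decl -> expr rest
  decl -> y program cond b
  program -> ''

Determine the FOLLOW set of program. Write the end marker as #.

In decl -> program b b: add FIRST(b b) = { b }.
In decl -> y program cond b: add FIRST(cond b) = { b, y, z }.
Union: FOLLOW(program) = { b, y, z }.

{ b, y, z }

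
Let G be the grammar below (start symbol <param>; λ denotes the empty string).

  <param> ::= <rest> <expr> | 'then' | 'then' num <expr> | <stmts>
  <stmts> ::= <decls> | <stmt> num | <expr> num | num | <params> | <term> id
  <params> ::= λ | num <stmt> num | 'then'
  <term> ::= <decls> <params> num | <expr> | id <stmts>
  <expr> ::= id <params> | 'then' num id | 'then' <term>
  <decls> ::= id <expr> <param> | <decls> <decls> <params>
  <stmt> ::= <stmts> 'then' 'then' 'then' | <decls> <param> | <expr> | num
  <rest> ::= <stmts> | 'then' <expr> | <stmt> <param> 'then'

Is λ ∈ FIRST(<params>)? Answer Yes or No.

<params> has an λ-production, so <params> ⇒ λ.

Yes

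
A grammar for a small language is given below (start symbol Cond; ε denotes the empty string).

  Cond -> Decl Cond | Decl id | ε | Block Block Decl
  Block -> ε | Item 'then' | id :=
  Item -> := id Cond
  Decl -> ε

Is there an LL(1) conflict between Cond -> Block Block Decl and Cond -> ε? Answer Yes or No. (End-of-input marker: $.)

FIRST(Block Block Decl) = { :=, id, ε } and FIRST(ε) = { ε }.
Both alternatives are nullable, violating the LL(1) condition.

Yes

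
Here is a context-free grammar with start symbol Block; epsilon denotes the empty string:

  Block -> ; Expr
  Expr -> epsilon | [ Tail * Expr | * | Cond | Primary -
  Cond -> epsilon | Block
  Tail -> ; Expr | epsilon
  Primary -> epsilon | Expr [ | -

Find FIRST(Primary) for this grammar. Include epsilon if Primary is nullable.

Primary -> epsilon contributes epsilon.
From Primary -> Expr [: Expr nullable, take FIRST(Expr) ∪ {[} = { *, -, ;, [ }.
Primary -> - contributes {-}.
Union: FIRST(Primary) = { *, -, ;, [, epsilon }.

{ *, -, ;, [, epsilon }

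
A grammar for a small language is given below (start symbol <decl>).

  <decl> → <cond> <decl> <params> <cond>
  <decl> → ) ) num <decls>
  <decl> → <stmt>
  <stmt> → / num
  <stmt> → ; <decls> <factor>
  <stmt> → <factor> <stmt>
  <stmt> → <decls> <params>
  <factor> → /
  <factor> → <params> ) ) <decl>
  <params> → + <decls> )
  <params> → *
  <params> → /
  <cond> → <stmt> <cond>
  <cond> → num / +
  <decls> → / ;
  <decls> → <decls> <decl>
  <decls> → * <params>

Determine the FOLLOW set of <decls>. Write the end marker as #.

In <decl> → ) ) num <decls>: <decls> is at the end, add FOLLOW(<decl>) = { #, ), *, +, /, ;, num }.
In <stmt> → ; <decls> <factor>: add FIRST(<factor>) = { *, +, / }.
In <stmt> → <decls> <params>: add FIRST(<params>) = { *, +, / }.
In <params> → + <decls> ): add FIRST()) = { ) }.
In <decls> → <decls> <decl>: add FIRST(<decl>) = { ), *, +, /, ;, num }.
Union: FOLLOW(<decls>) = { #, ), *, +, /, ;, num }.

{ #, ), *, +, /, ;, num }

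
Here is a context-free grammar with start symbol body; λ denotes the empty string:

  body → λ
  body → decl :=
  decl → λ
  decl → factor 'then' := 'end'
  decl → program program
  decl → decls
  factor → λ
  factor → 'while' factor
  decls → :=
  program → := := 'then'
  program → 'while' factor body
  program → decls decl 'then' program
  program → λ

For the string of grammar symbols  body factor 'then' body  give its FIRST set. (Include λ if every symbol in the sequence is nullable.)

{ 'then', 'while', := }

Add FIRST(body)\{λ} = { 'then', 'while', := }; body is nullable, continue.
Add FIRST(factor)\{λ} = { 'while' }; factor is nullable, continue.
'then' is a terminal; add {'then'} and stop.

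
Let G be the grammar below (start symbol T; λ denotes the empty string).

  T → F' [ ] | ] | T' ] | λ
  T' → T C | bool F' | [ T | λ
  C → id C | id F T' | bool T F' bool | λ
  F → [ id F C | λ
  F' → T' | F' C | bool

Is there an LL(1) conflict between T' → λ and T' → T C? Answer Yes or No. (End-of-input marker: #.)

FIRST(λ) = { λ } and FIRST(T C) = { [, ], bool, id, λ }.
Both alternatives are nullable, violating the LL(1) condition.

Yes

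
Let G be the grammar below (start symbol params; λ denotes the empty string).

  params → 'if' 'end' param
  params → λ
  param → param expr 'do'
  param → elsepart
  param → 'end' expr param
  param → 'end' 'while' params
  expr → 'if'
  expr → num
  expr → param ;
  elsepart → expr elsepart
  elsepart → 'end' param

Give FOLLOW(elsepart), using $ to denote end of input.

{ $, 'end', 'if', ;, num }

In param → elsepart: elsepart is at the end, add FOLLOW(param) = { $, 'end', 'if', ;, num }.
In elsepart → expr elsepart: elsepart is at the end, add FOLLOW(elsepart) = { $, 'end', 'if', ;, num }.
Union: FOLLOW(elsepart) = { $, 'end', 'if', ;, num }.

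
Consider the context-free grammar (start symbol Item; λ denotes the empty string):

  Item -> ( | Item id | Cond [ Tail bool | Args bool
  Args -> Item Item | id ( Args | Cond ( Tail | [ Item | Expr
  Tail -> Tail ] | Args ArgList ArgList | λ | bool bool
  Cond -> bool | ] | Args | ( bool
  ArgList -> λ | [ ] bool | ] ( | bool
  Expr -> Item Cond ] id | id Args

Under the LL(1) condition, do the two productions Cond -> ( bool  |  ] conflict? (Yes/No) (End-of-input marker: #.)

No

FIRST(( bool) = { ( } and FIRST(]) = { ] }.
The FIRST sets are disjoint and neither alternative is nullable — no conflict.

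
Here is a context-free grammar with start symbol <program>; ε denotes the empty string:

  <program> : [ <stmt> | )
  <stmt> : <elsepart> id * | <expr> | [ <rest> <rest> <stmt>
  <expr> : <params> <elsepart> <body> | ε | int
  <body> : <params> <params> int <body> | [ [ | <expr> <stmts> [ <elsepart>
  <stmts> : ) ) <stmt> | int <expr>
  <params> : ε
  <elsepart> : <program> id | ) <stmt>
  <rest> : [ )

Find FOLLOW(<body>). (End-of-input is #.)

{ #, ), [, id, int }

In <expr> : <params> <elsepart> <body>: <body> is at the end, add FOLLOW(<expr>) = { #, ), [, id, int }.
In <body> : <params> <params> int <body>: <body> is at the end, add FOLLOW(<body>) = { #, ), [, id, int }.
Union: FOLLOW(<body>) = { #, ), [, id, int }.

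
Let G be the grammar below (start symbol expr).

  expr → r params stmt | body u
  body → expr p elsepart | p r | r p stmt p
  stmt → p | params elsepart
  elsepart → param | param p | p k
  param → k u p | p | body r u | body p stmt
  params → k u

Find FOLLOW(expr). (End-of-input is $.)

{ $, p }

expr is the start symbol, so $ ∈ FOLLOW(expr).
In body → expr p elsepart: add FIRST(p elsepart) = { p }.
Union: FOLLOW(expr) = { $, p }.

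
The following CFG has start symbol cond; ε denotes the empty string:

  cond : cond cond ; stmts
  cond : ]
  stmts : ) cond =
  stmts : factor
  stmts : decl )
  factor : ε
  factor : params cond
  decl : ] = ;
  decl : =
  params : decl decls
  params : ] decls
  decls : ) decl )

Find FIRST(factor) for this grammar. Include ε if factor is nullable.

{ =, ], ε }

factor : ε contributes ε.
From factor : params cond: add FIRST(params) = { =, ] }.
Union: FIRST(factor) = { =, ], ε }.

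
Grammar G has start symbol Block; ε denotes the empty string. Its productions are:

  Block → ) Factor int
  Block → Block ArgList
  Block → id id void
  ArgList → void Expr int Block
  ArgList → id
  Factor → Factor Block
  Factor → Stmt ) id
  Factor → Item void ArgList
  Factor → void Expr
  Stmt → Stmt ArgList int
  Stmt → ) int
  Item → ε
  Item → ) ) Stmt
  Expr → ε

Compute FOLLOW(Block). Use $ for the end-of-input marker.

Block is the start symbol, so $ ∈ FOLLOW(Block).
In Block → Block ArgList: add FIRST(ArgList) = { id, void }.
In ArgList → void Expr int Block: Block is at the end, add FOLLOW(ArgList) = { $, ), id, int, void }.
In Factor → Factor Block: Block is at the end, add FOLLOW(Factor) = { ), id, int }.
Union: FOLLOW(Block) = { $, ), id, int, void }.

{ $, ), id, int, void }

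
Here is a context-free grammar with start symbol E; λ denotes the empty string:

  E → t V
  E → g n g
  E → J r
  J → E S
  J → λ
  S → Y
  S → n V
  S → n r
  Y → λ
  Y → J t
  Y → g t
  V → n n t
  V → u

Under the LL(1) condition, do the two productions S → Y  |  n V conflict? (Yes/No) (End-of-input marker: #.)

No

FIRST(Y) = { g, r, t, λ } and FIRST(n V) = { n }.
The first is nullable but FOLLOW(S) = { r, t } is disjoint from FIRST of the second.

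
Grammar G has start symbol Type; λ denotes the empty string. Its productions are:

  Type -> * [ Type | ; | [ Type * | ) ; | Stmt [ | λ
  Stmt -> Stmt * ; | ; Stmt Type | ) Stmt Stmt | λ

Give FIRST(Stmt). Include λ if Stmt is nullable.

{ ), *, ;, λ }

From Stmt -> Stmt * ;: Stmt nullable, take FIRST(Stmt) ∪ {*} = { ), *, ; }.
Stmt -> ; Stmt Type contributes {;}.
Stmt -> ) Stmt Stmt contributes {)}.
Stmt -> λ contributes λ.
Union: FIRST(Stmt) = { ), *, ;, λ }.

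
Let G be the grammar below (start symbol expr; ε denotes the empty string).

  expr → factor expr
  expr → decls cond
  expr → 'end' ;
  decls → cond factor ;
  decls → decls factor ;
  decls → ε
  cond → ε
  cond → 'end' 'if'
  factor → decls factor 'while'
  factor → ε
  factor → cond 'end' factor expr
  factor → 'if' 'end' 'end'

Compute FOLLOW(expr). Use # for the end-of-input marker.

{ #, 'end', 'if', 'while', ; }

expr is the start symbol, so # ∈ FOLLOW(expr).
In expr → factor expr: expr is at the end, add FOLLOW(expr) = { #, 'end', 'if', 'while', ; }.
In factor → cond 'end' factor expr: expr is at the end, add FOLLOW(factor) = { #, 'end', 'if', 'while', ; }.
Union: FOLLOW(expr) = { #, 'end', 'if', 'while', ; }.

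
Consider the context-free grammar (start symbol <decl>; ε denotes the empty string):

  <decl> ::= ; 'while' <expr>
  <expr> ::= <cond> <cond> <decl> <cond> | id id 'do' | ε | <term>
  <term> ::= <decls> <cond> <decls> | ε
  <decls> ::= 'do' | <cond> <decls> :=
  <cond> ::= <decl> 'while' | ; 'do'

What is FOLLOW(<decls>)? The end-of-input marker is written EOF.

In <term> ::= <decls> <cond> <decls>: add FIRST(<cond> <decls>) = { ; }.
In <term> ::= <decls> <cond> <decls>: <decls> is at the end, add FOLLOW(<term>) = { EOF, 'while', ; }.
In <decls> ::= <cond> <decls> :=: add FIRST(:=) = { := }.
Union: FOLLOW(<decls>) = { EOF, 'while', :=, ; }.

{ EOF, 'while', :=, ; }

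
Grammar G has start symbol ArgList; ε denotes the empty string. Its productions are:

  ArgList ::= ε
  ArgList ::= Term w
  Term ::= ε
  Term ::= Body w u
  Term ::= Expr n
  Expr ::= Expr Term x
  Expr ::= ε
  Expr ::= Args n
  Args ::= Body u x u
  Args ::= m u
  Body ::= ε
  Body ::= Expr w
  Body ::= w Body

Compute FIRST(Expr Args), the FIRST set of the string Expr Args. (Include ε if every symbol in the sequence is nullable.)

Add FIRST(Expr)\{ε} = { m, n, u, w, x }; Expr is nullable, continue.
Add FIRST(Args) = { m, n, u, w, x }; Args is not nullable, stop.

{ m, n, u, w, x }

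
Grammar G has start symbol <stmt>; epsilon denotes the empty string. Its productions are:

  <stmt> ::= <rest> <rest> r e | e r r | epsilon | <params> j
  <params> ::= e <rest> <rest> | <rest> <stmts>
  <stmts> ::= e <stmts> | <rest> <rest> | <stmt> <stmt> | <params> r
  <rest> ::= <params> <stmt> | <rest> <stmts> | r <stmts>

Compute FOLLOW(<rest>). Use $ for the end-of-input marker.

{ e, j, r }

In <stmt> ::= <rest> <rest> r e: add FIRST(<rest> r e) = { e, r }.
In <stmt> ::= <rest> <rest> r e: add FIRST(r e) = { r }.
In <params> ::= e <rest> <rest>: add FIRST(<rest>) = { e, r }.
In <params> ::= e <rest> <rest>: <rest> is at the end, add FOLLOW(<params>) = { e, j, r }.
In <params> ::= <rest> <stmts>: add FIRST(<stmts>)\{epsilon} = { e, r }.
  Since <stmts> is nullable, also add FOLLOW(<params>) = { e, j, r }.
In <stmts> ::= <rest> <rest>: add FIRST(<rest>) = { e, r }.
In <stmts> ::= <rest> <rest>: <rest> is at the end, add FOLLOW(<stmts>) = { e, j, r }.
In <rest> ::= <rest> <stmts>: add FIRST(<stmts>)\{epsilon} = { e, r }.
  Since <stmts> is nullable, also add FOLLOW(<rest>) = { e, j, r }.
Union: FOLLOW(<rest>) = { e, j, r }.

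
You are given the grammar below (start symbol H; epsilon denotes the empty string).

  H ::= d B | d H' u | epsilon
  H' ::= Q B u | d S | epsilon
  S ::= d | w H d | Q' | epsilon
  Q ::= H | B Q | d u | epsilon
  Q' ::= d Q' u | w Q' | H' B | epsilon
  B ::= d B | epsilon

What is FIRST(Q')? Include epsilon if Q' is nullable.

Q' ::= d Q' u contributes {d}.
Q' ::= w Q' contributes {w}.
From Q' ::= H' B: H', B nullable, take FIRST(H') ∪ FIRST(B) = { d, u }; also epsilon since the whole RHS is nullable.
Q' ::= epsilon contributes epsilon.
Union: FIRST(Q') = { d, u, w, epsilon }.

{ d, u, w, epsilon }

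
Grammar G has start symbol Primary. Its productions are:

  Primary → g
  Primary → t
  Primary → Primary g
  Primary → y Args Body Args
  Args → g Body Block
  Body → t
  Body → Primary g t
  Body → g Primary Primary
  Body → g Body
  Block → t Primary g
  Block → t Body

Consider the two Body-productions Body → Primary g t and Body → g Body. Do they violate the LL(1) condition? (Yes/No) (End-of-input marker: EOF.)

Yes

FIRST(Primary g t) = { g, t, y } and FIRST(g Body) = { g }.
Both contain g, so the two alternatives are not disjoint — LL(1) conflict.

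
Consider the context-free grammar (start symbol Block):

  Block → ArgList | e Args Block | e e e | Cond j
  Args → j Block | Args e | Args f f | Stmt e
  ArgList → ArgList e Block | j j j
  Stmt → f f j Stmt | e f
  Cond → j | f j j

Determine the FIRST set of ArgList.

{ j }

From ArgList → ArgList e Block: add FIRST(ArgList) = { j }.
ArgList → j j j contributes {j}.
Union: FIRST(ArgList) = { j }.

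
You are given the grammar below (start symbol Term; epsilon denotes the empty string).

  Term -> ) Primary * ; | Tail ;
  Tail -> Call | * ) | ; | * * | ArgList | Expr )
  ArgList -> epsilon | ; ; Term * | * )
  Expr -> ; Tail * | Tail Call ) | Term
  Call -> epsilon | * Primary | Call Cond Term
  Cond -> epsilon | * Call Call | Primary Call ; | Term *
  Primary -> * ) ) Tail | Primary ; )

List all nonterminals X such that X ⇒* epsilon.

Directly nullable (have an epsilon-production): ArgList, Call, Cond.
Tail -> Call with every symbol nullable, so Tail is nullable.
No other nonterminal has a production whose RHS symbols are all nullable.

{ ArgList, Call, Cond, Tail }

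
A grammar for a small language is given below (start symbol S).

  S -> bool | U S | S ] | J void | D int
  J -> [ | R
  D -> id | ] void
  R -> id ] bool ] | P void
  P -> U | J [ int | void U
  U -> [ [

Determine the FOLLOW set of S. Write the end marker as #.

{ #, ] }

S is the start symbol, so # ∈ FOLLOW(S).
In S -> U S: S is at the end, add FOLLOW(S) = { #, ] }.
In S -> S ]: add FIRST(]) = { ] }.
Union: FOLLOW(S) = { #, ] }.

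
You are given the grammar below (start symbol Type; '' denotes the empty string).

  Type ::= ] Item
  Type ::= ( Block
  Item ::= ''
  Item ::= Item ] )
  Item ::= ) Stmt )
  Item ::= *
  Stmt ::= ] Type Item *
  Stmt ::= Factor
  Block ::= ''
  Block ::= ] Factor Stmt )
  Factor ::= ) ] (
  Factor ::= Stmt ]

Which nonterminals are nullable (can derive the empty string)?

Directly nullable (have an ''-production): Item, Block.
No other nonterminal has a production whose RHS symbols are all nullable.

{ Block, Item }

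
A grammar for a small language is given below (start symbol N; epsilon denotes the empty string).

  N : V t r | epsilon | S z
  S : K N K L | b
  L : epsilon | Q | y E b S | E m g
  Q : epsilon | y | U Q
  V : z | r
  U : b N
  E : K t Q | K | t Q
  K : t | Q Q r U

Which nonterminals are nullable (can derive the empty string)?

{ L, N, Q }

Directly nullable (have an epsilon-production): N, L, Q.
No other nonterminal has a production whose RHS symbols are all nullable.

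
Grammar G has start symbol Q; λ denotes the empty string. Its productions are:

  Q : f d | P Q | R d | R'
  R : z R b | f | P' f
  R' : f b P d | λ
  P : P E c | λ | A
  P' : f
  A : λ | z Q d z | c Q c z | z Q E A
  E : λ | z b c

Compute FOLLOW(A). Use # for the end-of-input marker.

{ #, c, d, f, z }

In P : A: A is at the end, add FOLLOW(P) = { #, c, d, f, z }.
In A : z Q E A: A is at the end, add FOLLOW(A) = { #, c, d, f, z }.
Union: FOLLOW(A) = { #, c, d, f, z }.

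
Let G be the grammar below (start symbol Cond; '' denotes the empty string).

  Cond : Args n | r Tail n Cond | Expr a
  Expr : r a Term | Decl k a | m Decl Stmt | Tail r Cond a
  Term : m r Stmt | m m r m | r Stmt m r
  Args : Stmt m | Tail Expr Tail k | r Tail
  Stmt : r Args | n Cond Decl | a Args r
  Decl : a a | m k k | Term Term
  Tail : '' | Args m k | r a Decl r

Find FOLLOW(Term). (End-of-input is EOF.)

{ a, k, m, n, r }

In Expr : r a Term: Term is at the end, add FOLLOW(Expr) = { a, k, m, n, r }.
In Decl : Term Term: add FIRST(Term) = { m, r }.
In Decl : Term Term: Term is at the end, add FOLLOW(Decl) = { a, k, m, n, r }.
Union: FOLLOW(Term) = { a, k, m, n, r }.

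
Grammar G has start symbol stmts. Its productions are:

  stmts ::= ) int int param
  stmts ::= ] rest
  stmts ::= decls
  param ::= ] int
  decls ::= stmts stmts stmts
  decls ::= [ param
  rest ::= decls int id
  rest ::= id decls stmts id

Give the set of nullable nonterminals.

{ } (none)

No nonterminal has an empty production or an RHS whose symbols are all nullable.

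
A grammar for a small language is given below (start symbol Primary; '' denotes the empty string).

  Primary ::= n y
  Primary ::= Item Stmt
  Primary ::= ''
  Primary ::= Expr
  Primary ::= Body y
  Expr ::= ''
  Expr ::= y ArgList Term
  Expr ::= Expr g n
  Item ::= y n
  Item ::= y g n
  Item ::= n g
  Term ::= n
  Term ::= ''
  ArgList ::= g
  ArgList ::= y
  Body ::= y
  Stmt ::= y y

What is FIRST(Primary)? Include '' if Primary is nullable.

{ g, n, y, '' }

Primary ::= n y contributes {n}.
From Primary ::= Item Stmt: add FIRST(Item) = { n, y }.
Primary ::= '' contributes ''.
From Primary ::= Expr: add FIRST(Expr) = { g, y, '' } (including '' since Expr is nullable).
From Primary ::= Body y: add FIRST(Body) = { y }.
Union: FIRST(Primary) = { g, n, y, '' }.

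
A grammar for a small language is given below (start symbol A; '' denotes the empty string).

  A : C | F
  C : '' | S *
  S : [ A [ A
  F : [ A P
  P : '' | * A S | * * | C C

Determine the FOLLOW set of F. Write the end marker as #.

{ #, *, [ }

In A : F: F is at the end, add FOLLOW(A) = { #, *, [ }.
Union: FOLLOW(F) = { #, *, [ }.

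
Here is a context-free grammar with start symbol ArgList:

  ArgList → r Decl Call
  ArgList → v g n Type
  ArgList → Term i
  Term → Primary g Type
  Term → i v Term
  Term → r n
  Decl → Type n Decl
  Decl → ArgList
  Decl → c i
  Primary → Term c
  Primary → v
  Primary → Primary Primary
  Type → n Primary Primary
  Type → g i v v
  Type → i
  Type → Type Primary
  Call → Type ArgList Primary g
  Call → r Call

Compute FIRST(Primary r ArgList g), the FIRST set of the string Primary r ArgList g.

{ i, r, v }

Add FIRST(Primary) = { i, r, v }; Primary is not nullable, stop.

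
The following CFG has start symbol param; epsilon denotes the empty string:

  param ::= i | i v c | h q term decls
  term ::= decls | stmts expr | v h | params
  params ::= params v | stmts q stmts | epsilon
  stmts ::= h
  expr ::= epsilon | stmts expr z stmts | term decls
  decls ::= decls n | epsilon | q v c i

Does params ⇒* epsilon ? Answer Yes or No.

params has an epsilon-production, so params ⇒ epsilon.

Yes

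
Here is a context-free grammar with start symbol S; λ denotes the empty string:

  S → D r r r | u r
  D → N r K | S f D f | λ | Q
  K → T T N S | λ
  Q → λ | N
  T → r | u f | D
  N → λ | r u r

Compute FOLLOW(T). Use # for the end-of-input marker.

{ r, u }

In K → T T N S: add FIRST(T N S) = { r, u }.
In K → T T N S: add FIRST(N S) = { r, u }.
Union: FOLLOW(T) = { r, u }.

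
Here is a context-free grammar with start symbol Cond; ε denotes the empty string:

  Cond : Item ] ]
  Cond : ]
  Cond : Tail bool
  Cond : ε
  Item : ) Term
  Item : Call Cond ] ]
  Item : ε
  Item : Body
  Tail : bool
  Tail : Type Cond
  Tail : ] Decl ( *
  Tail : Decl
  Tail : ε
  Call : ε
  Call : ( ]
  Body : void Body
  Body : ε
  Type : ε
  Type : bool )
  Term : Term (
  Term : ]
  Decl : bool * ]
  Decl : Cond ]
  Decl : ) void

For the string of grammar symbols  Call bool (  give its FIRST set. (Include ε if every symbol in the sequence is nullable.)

Add FIRST(Call)\{ε} = { ( }; Call is nullable, continue.
bool is a terminal; add {bool} and stop.

{ (, bool }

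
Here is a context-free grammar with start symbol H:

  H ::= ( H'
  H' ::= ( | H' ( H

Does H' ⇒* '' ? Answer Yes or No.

No nonterminal in this grammar is nullable.
No production of H' has an RHS whose symbols are all nullable, so H' is not nullable.

No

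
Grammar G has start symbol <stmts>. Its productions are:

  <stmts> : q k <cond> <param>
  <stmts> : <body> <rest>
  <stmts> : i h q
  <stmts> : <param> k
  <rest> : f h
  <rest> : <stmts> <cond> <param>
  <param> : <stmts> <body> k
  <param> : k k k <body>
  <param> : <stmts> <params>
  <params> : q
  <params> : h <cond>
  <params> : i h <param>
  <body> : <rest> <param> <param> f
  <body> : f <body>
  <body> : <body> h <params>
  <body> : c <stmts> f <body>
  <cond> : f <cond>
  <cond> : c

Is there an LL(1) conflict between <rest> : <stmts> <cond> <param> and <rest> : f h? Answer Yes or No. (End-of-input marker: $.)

FIRST(<stmts> <cond> <param>) = { c, f, i, k, q } and FIRST(f h) = { f }.
Both contain f, so the two alternatives are not disjoint — LL(1) conflict.

Yes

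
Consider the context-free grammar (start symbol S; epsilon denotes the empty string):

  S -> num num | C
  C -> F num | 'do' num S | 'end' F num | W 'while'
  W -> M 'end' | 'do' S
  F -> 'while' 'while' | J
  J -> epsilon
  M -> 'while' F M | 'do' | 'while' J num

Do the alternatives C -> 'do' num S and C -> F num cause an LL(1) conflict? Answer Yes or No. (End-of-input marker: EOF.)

No

FIRST('do' num S) = { 'do' } and FIRST(F num) = { 'while', num }.
The FIRST sets are disjoint and neither alternative is nullable — no conflict.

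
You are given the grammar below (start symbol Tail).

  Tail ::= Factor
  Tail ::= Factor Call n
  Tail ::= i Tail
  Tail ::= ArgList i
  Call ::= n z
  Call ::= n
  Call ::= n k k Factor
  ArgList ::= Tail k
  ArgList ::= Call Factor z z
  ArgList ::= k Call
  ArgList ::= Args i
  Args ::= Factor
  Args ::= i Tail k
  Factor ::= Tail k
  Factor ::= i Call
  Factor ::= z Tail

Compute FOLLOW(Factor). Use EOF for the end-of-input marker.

{ EOF, i, k, n, z }

In Tail ::= Factor: Factor is at the end, add FOLLOW(Tail) = { EOF, i, k, n, z }.
In Tail ::= Factor Call n: add FIRST(Call n) = { n }.
In Call ::= n k k Factor: Factor is at the end, add FOLLOW(Call) = { EOF, i, k, n, z }.
In ArgList ::= Call Factor z z: add FIRST(z z) = { z }.
In Args ::= Factor: Factor is at the end, add FOLLOW(Args) = { i }.
Union: FOLLOW(Factor) = { EOF, i, k, n, z }.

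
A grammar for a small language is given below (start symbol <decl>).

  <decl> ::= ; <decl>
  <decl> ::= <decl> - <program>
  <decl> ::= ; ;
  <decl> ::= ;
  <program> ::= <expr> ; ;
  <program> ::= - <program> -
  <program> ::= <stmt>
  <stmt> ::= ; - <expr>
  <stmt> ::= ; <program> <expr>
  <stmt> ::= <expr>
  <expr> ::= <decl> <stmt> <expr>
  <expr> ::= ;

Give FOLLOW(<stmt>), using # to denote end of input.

In <program> ::= <stmt>: <stmt> is at the end, add FOLLOW(<program>) = { #, -, ; }.
In <expr> ::= <decl> <stmt> <expr>: add FIRST(<expr>) = { ; }.
Union: FOLLOW(<stmt>) = { #, -, ; }.

{ #, -, ; }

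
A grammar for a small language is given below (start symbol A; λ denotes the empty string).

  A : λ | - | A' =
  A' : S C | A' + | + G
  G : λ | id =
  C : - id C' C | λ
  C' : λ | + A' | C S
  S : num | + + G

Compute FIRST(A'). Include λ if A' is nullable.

From A' : S C: add FIRST(S) = { +, num }.
From A' : A' +: add FIRST(A') = { +, num }.
A' : + G contributes {+}.
Union: FIRST(A') = { +, num }.

{ +, num }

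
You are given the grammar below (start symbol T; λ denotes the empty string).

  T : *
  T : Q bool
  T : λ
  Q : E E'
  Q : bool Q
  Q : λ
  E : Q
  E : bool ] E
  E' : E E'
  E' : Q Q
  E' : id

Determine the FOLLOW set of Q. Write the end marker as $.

In T : Q bool: add FIRST(bool) = { bool }.
In Q : bool Q: Q is at the end, add FOLLOW(Q) = { bool, id }.
In E : Q: Q is at the end, add FOLLOW(E) = { bool, id }.
In E' : Q Q: add FIRST(Q)\{λ} = { bool, id }.
  Since Q is nullable, also add FOLLOW(E') = { bool, id }.
In E' : Q Q: Q is at the end, add FOLLOW(E') = { bool, id }.
Union: FOLLOW(Q) = { bool, id }.

{ bool, id }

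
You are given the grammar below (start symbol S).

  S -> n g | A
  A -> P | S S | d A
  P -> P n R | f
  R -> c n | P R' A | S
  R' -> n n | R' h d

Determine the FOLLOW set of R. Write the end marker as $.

{ $, d, f, n }

In P -> P n R: R is at the end, add FOLLOW(P) = { $, d, f, n }.
Union: FOLLOW(R) = { $, d, f, n }.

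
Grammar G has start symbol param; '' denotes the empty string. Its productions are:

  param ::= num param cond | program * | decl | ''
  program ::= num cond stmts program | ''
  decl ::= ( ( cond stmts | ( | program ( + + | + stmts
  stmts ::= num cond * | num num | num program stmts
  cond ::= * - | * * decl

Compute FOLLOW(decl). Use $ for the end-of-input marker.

{ $, *, num }

In param ::= decl: decl is at the end, add FOLLOW(param) = { $, * }.
In cond ::= * * decl: decl is at the end, add FOLLOW(cond) = { $, *, num }.
Union: FOLLOW(decl) = { $, *, num }.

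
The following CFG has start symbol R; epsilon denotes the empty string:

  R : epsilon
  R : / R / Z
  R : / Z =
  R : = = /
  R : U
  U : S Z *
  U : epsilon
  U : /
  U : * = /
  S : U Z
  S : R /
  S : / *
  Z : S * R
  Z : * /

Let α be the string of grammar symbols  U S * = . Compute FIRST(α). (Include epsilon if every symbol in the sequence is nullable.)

{ *, /, = }

Add FIRST(U)\{epsilon} = { *, /, = }; U is nullable, continue.
Add FIRST(S) = { *, /, = }; S is not nullable, stop.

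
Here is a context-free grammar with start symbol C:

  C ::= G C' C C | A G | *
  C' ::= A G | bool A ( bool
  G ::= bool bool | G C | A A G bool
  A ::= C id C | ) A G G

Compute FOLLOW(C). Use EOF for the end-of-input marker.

C is the start symbol, so EOF ∈ FOLLOW(C).
In C ::= G C' C C: add FIRST(C) = { ), *, bool }.
In C ::= G C' C C: C is at the end, add FOLLOW(C) = { EOF, (, ), *, bool, id }.
In G ::= G C: C is at the end, add FOLLOW(G) = { EOF, (, ), *, bool, id }.
In A ::= C id C: add FIRST(id C) = { id }.
In A ::= C id C: C is at the end, add FOLLOW(A) = { (, ), *, bool }.
Union: FOLLOW(C) = { EOF, (, ), *, bool, id }.

{ EOF, (, ), *, bool, id }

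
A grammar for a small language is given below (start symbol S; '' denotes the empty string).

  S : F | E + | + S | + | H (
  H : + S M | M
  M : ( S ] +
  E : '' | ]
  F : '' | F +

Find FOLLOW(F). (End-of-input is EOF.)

In S : F: F is at the end, add FOLLOW(S) = { EOF, (, ] }.
In F : F +: add FIRST(+) = { + }.
Union: FOLLOW(F) = { EOF, (, +, ] }.

{ EOF, (, +, ] }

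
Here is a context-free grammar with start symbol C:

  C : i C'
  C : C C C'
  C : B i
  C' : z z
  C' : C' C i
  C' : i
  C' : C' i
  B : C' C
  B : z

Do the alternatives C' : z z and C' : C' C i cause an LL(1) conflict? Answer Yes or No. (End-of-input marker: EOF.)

FIRST(z z) = { z } and FIRST(C' C i) = { i, z }.
Both contain z, so the two alternatives are not disjoint — LL(1) conflict.

Yes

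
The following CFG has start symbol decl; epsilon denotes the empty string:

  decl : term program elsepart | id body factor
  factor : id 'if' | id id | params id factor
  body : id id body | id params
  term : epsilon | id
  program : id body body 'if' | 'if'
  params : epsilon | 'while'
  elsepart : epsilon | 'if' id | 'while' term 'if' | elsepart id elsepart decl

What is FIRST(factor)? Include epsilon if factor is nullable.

{ 'while', id }

factor : id 'if' contributes {id}.
factor : id id contributes {id}.
From factor : params id factor: params nullable, take FIRST(params) ∪ {id} = { 'while', id }.
Union: FIRST(factor) = { 'while', id }.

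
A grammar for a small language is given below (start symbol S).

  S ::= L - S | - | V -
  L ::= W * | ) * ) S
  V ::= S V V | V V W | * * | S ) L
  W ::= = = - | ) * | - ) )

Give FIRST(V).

{ ), *, -, = }

From V ::= S V V: add FIRST(S) = { ), *, -, = }.
From V ::= V V W: add FIRST(V) = { ), *, -, = }.
V ::= * * contributes {*}.
From V ::= S ) L: add FIRST(S) = { ), *, -, = }.
Union: FIRST(V) = { ), *, -, = }.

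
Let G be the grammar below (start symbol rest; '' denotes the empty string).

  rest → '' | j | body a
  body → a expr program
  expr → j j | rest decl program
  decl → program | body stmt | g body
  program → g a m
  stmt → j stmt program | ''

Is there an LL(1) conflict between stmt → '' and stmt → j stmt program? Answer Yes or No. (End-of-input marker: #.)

No

FIRST('') = { '' } and FIRST(j stmt program) = { j }.
The first is nullable but FOLLOW(stmt) = { g } is disjoint from FIRST of the second.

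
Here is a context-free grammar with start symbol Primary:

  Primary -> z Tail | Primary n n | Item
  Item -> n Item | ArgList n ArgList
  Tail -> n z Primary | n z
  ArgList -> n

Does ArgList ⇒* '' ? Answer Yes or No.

No nonterminal in this grammar is nullable.
No production of ArgList has an RHS whose symbols are all nullable, so ArgList is not nullable.

No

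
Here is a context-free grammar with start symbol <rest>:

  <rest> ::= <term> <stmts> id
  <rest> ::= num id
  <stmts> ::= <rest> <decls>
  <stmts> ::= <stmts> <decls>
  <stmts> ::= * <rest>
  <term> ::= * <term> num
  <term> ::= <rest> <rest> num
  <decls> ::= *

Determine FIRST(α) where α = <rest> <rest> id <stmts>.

Add FIRST(<rest>) = { *, num }; <rest> is not nullable, stop.

{ *, num }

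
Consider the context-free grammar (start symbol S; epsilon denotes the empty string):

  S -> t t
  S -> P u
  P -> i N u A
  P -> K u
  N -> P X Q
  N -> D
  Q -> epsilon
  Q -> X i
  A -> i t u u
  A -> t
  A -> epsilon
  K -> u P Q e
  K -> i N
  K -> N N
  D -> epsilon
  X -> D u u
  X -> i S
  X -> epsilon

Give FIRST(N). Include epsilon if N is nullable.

From N -> P X Q: add FIRST(P) = { i, u }.
From N -> D: add FIRST(D) = { epsilon } (including epsilon since D is nullable).
Union: FIRST(N) = { i, u, epsilon }.

{ i, u, epsilon }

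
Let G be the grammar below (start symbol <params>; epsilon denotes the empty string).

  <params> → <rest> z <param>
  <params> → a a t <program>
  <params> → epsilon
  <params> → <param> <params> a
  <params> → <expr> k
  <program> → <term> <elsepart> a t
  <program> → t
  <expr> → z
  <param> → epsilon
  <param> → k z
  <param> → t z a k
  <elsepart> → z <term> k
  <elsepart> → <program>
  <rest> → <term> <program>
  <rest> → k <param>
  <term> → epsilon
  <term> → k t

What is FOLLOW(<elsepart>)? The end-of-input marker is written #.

{ a }

In <program> → <term> <elsepart> a t: add FIRST(a t) = { a }.
Union: FOLLOW(<elsepart>) = { a }.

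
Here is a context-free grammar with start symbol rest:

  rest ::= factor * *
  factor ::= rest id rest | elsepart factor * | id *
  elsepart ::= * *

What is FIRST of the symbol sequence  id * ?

{ id }

id is a terminal; add {id} and stop.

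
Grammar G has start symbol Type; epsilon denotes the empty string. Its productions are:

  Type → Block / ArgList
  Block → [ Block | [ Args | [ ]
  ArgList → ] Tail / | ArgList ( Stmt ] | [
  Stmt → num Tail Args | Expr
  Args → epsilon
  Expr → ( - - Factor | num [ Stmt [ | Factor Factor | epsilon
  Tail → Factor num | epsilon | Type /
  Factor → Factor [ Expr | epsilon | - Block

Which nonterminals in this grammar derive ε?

{ Args, Expr, Factor, Stmt, Tail }

Directly nullable (have an epsilon-production): Args, Expr, Tail, Factor.
Stmt → Expr with every symbol nullable, so Stmt is nullable.
No other nonterminal has a production whose RHS symbols are all nullable.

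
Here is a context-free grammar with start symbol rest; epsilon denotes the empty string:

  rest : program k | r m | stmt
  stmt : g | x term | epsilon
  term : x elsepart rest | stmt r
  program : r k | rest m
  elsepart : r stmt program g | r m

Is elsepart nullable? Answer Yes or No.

Nullable nonterminals: rest, stmt.
No production of elsepart has an RHS whose symbols are all nullable, so elsepart is not nullable.

No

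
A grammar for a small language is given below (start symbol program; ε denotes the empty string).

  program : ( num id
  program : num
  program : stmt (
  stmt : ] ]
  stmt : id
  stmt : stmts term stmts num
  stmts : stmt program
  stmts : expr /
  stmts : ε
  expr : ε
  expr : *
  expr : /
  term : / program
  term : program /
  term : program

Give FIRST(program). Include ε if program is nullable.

program : ( num id contributes {(}.
program : num contributes {num}.
From program : stmt (: add FIRST(stmt) = { (, *, /, ], id, num }.
Union: FIRST(program) = { (, *, /, ], id, num }.

{ (, *, /, ], id, num }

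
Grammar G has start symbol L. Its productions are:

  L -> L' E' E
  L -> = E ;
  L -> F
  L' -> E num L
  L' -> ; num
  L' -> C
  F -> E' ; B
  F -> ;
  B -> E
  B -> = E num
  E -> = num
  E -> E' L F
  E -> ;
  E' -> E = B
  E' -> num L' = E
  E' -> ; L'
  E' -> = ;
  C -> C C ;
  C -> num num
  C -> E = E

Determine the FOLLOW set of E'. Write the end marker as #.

{ ;, =, num }

In L -> L' E' E: add FIRST(E) = { ;, =, num }.
In F -> E' ; B: add FIRST(; B) = { ; }.
In E -> E' L F: add FIRST(L F) = { ;, =, num }.
Union: FOLLOW(E') = { ;, =, num }.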